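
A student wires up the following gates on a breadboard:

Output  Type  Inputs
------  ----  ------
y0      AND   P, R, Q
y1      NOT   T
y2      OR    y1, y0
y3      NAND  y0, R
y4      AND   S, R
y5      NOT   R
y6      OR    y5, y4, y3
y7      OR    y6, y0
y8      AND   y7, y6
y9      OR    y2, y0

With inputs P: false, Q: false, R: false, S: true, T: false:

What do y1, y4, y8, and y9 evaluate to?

y1 = true; y4 = false; y8 = true; y9 = true

y0 = P AND R AND Q = false AND false AND false = false
y1 = NOT T = NOT false = true
y2 = y1 OR y0 = true OR false = true
y3 = y0 NAND R = false NAND false = true
y4 = S AND R = true AND false = false
y5 = NOT R = NOT false = true
y6 = y5 OR y4 OR y3 = true OR false OR true = true
y7 = y6 OR y0 = true OR false = true
y8 = y7 AND y6 = true AND true = true
y9 = y2 OR y0 = true OR false = true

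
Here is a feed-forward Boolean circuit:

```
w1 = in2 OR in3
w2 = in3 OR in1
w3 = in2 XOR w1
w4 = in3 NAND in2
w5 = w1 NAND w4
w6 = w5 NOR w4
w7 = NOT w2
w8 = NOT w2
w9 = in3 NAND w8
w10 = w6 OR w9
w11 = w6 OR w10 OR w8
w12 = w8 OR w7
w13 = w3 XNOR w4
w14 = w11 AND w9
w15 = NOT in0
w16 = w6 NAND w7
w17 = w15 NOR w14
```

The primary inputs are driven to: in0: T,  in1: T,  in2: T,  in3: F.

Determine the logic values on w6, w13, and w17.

w6 = F, w13 = F, w17 = F

w1 = in2 OR in3 = T OR F = T
w2 = in3 OR in1 = F OR T = T
w3 = in2 XOR w1 = T XOR T = F
w4 = in3 NAND in2 = F NAND T = T
w5 = w1 NAND w4 = T NAND T = F
w6 = w5 NOR w4 = F NOR T = F
w8 = NOT w2 = NOT T = F
w9 = in3 NAND w8 = F NAND F = T
w10 = w6 OR w9 = F OR T = T
w11 = w6 OR w10 OR w8 = F OR T OR F = T
w13 = w3 XNOR w4 = F XNOR T = F
w14 = w11 AND w9 = T AND T = T
w15 = NOT in0 = NOT T = F
w17 = w15 NOR w14 = F NOR T = F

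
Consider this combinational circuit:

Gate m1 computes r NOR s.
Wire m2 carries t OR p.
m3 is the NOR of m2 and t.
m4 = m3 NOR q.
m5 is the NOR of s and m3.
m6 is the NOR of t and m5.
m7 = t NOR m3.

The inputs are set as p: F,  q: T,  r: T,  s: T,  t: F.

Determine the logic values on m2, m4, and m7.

m2 = t OR p = F OR F = F
m3 = m2 NOR t = F NOR F = T
m4 = m3 NOR q = T NOR T = F
m7 = t NOR m3 = F NOR T = F

m2 = F; m4 = F; m7 = F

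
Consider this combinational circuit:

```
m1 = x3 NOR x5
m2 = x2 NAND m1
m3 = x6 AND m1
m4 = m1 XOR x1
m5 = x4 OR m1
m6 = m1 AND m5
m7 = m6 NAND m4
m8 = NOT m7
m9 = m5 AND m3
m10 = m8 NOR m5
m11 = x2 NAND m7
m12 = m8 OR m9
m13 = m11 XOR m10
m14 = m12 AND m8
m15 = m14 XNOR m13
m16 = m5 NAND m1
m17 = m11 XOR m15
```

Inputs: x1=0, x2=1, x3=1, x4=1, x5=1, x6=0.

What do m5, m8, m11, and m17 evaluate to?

m1 = x3 NOR x5 = 1 NOR 1 = 0
m3 = x6 AND m1 = 0 AND 0 = 0
m4 = m1 XOR x1 = 0 XOR 0 = 0
m5 = x4 OR m1 = 1 OR 0 = 1
m6 = m1 AND m5 = 0 AND 1 = 0
m7 = m6 NAND m4 = 0 NAND 0 = 1
m8 = NOT m7 = NOT 1 = 0
m9 = m5 AND m3 = 1 AND 0 = 0
m10 = m8 NOR m5 = 0 NOR 1 = 0
m11 = x2 NAND m7 = 1 NAND 1 = 0
m12 = m8 OR m9 = 0 OR 0 = 0
m13 = m11 XOR m10 = 0 XOR 0 = 0
m14 = m12 AND m8 = 0 AND 0 = 0
m15 = m14 XNOR m13 = 0 XNOR 0 = 1
m17 = m11 XOR m15 = 0 XOR 1 = 1

m5 = 1; m8 = 0; m11 = 0; m17 = 1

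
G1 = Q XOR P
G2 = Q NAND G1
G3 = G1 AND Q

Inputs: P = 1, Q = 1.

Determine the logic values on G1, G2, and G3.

G1 = Q XOR P = 1 XOR 1 = 0
G2 = Q NAND G1 = 1 NAND 0 = 1
G3 = G1 AND Q = 0 AND 1 = 0

G1 = 0  G2 = 1  G3 = 0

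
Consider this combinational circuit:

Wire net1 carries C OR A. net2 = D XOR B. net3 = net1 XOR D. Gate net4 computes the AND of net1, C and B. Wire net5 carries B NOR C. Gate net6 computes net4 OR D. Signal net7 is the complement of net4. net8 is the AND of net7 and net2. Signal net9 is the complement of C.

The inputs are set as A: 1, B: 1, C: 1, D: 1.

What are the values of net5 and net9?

net5 = B NOR C = 1 NOR 1 = 0
net9 = NOT C = NOT 1 = 0

net5 = 0  net9 = 0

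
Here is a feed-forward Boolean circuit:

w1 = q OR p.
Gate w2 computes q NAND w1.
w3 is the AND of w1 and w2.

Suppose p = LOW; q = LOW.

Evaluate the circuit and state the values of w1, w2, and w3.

w1 = LOW  w2 = HIGH  w3 = LOW

w1 = q OR p = LOW OR LOW = LOW
w2 = q NAND w1 = LOW NAND LOW = HIGH
w3 = w1 AND w2 = LOW AND HIGH = LOW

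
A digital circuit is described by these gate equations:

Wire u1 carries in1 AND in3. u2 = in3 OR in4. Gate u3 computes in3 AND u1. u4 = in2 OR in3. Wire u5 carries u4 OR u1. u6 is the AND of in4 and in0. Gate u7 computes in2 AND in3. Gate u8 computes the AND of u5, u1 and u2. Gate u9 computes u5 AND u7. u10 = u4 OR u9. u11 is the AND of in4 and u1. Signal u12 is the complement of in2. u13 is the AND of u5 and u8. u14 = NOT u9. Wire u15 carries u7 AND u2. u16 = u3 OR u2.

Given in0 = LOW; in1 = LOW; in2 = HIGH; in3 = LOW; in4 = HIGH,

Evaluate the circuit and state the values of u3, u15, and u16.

u1 = in1 AND in3 = LOW AND LOW = LOW
u2 = in3 OR in4 = LOW OR HIGH = HIGH
u3 = in3 AND u1 = LOW AND LOW = LOW
u7 = in2 AND in3 = HIGH AND LOW = LOW
u15 = u7 AND u2 = LOW AND HIGH = LOW
u16 = u3 OR u2 = LOW OR HIGH = HIGH

u3 = LOW  u15 = LOW  u16 = HIGH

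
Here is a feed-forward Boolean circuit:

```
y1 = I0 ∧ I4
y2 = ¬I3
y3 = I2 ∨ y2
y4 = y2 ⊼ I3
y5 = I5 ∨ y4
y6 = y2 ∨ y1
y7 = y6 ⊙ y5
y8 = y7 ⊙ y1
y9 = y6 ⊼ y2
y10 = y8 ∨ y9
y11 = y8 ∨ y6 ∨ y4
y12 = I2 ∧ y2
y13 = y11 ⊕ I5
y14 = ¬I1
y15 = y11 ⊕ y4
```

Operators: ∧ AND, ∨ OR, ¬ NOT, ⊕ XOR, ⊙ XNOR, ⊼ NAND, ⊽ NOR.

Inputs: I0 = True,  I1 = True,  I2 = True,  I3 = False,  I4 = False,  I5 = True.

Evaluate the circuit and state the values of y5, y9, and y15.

y5 = True; y9 = False; y15 = False

y1 = I0 AND I4 = True AND False = False
y2 = NOT I3 = NOT False = True
y4 = y2 NAND I3 = True NAND False = True
y5 = I5 OR y4 = True OR True = True
y6 = y2 OR y1 = True OR False = True
y7 = y6 XNOR y5 = True XNOR True = True
y8 = y7 XNOR y1 = True XNOR False = False
y9 = y6 NAND y2 = True NAND True = False
y11 = y8 OR y6 OR y4 = False OR True OR True = True
y15 = y11 XOR y4 = True XOR True = False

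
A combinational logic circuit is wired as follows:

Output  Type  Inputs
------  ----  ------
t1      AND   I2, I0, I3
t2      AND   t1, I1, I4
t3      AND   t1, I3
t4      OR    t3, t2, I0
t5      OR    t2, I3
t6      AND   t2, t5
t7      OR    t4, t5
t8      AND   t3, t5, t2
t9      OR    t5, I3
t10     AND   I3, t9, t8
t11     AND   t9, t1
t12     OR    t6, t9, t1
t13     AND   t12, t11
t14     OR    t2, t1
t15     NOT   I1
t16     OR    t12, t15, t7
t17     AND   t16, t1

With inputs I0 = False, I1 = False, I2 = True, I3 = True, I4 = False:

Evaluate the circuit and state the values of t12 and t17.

t1 = I2 AND I0 AND I3 = True AND False AND True = False
t2 = t1 AND I1 AND I4 = False AND False AND False = False
t3 = t1 AND I3 = False AND True = False
t4 = t3 OR t2 OR I0 = False OR False OR False = False
t5 = t2 OR I3 = False OR True = True
t6 = t2 AND t5 = False AND True = False
t7 = t4 OR t5 = False OR True = True
t9 = t5 OR I3 = True OR True = True
t12 = t6 OR t9 OR t1 = False OR True OR False = True
t15 = NOT I1 = NOT False = True
t16 = t12 OR t15 OR t7 = True OR True OR True = True
t17 = t16 AND t1 = True AND False = False

t12 = True  t17 = False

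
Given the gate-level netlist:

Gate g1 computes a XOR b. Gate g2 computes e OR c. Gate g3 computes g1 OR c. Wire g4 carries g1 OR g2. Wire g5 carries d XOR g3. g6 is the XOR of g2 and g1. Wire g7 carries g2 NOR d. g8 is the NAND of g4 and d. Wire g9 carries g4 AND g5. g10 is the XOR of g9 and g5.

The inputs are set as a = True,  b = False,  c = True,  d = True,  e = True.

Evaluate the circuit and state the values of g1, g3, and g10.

g1 = True; g3 = True; g10 = False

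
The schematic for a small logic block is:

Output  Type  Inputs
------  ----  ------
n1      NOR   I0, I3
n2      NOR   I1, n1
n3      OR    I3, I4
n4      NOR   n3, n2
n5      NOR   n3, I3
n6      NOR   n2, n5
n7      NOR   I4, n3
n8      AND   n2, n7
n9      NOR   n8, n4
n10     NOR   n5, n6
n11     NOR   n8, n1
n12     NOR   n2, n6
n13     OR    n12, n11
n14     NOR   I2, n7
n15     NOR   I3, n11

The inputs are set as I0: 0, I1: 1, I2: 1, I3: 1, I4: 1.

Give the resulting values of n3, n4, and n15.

n1 = I0 NOR I3 = 0 NOR 1 = 0
n2 = I1 NOR n1 = 1 NOR 0 = 0
n3 = I3 OR I4 = 1 OR 1 = 1
n4 = n3 NOR n2 = 1 NOR 0 = 0
n7 = I4 NOR n3 = 1 NOR 1 = 0
n8 = n2 AND n7 = 0 AND 0 = 0
n11 = n8 NOR n1 = 0 NOR 0 = 1
n15 = I3 NOR n11 = 1 NOR 1 = 0

n3 = 1, n4 = 0, n15 = 0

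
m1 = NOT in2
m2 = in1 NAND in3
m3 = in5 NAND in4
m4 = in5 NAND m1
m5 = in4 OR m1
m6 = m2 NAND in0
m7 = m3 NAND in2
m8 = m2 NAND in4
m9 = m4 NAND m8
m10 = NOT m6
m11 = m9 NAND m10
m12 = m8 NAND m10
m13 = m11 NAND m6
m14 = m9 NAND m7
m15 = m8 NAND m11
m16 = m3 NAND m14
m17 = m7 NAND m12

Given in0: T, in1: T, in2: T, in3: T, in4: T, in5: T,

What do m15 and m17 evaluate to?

m15 = F, m17 = F

m1 = NOT in2 = NOT T = F
m2 = in1 NAND in3 = T NAND T = F
m3 = in5 NAND in4 = T NAND T = F
m4 = in5 NAND m1 = T NAND F = T
m6 = m2 NAND in0 = F NAND T = T
m7 = m3 NAND in2 = F NAND T = T
m8 = m2 NAND in4 = F NAND T = T
m9 = m4 NAND m8 = T NAND T = F
m10 = NOT m6 = NOT T = F
m11 = m9 NAND m10 = F NAND F = T
m12 = m8 NAND m10 = T NAND F = T
m15 = m8 NAND m11 = T NAND T = F
m17 = m7 NAND m12 = T NAND T = F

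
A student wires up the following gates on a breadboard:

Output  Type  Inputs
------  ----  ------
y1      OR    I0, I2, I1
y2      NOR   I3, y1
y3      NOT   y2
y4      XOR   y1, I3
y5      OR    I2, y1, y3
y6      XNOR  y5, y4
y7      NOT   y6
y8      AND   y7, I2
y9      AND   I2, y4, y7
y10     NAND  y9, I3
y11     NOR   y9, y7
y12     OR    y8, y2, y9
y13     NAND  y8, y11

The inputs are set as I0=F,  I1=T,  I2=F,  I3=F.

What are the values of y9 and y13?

y9 = F, y13 = T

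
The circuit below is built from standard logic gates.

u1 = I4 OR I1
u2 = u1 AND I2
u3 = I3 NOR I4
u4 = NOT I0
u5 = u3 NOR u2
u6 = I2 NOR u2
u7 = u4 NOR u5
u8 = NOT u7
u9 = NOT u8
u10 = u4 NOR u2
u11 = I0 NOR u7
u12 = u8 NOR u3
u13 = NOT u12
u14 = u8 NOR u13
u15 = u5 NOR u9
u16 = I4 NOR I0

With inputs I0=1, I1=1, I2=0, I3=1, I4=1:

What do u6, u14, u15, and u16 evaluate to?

u6 = 1, u14 = 0, u15 = 0, u16 = 0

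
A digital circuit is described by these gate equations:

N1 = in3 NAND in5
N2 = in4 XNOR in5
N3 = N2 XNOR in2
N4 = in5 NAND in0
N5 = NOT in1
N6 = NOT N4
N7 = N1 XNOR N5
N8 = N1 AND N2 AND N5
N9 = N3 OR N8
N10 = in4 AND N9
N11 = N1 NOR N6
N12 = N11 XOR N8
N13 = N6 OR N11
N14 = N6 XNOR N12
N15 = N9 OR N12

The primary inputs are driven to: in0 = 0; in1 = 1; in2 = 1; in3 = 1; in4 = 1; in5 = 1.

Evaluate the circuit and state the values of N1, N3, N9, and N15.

N1 = 0; N3 = 1; N9 = 1; N15 = 1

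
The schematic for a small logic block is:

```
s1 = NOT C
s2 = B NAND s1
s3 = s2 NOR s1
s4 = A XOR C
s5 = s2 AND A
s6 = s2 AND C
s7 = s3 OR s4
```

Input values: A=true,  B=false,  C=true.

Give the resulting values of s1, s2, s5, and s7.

s1 = false  s2 = true  s5 = true  s7 = false

s1 = NOT C = NOT true = false
s2 = B NAND s1 = false NAND false = true
s3 = s2 NOR s1 = true NOR false = false
s4 = A XOR C = true XOR true = false
s5 = s2 AND A = true AND true = true
s7 = s3 OR s4 = false OR false = false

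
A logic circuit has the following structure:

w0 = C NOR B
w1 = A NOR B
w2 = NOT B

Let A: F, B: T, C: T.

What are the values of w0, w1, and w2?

w0 = F, w1 = F, w2 = F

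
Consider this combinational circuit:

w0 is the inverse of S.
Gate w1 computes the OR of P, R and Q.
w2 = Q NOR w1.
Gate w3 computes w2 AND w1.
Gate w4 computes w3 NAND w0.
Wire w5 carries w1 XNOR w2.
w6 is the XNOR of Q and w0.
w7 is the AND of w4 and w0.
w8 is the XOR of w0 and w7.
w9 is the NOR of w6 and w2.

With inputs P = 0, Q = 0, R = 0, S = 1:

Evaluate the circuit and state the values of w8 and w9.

w8 = 0; w9 = 0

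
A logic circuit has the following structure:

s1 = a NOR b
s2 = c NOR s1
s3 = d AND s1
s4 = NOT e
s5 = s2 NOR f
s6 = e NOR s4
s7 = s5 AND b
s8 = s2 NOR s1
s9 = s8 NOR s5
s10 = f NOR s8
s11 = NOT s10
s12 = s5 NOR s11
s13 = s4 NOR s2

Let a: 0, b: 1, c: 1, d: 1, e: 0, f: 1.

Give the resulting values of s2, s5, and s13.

s1 = a NOR b = 0 NOR 1 = 0
s2 = c NOR s1 = 1 NOR 0 = 0
s4 = NOT e = NOT 0 = 1
s5 = s2 NOR f = 0 NOR 1 = 0
s13 = s4 NOR s2 = 1 NOR 0 = 0

s2 = 0; s5 = 0; s13 = 0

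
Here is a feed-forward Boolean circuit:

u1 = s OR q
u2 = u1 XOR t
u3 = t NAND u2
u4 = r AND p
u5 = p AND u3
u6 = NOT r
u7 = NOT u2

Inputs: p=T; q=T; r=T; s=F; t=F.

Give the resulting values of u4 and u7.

u4 = T  u7 = F

u1 = s OR q = F OR T = T
u2 = u1 XOR t = T XOR F = T
u4 = r AND p = T AND T = T
u7 = NOT u2 = NOT T = F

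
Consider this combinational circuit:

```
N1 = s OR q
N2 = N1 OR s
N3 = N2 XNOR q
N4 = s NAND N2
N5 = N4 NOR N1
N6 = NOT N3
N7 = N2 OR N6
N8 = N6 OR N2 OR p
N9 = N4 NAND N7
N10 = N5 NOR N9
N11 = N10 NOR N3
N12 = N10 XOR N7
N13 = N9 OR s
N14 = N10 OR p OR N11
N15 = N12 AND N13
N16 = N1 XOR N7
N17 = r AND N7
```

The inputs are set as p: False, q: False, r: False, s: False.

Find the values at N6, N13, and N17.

N1 = s OR q = False OR False = False
N2 = N1 OR s = False OR False = False
N3 = N2 XNOR q = False XNOR False = True
N4 = s NAND N2 = False NAND False = True
N6 = NOT N3 = NOT True = False
N7 = N2 OR N6 = False OR False = False
N9 = N4 NAND N7 = True NAND False = True
N13 = N9 OR s = True OR False = True
N17 = r AND N7 = False AND False = False

N6 = False  N13 = True  N17 = False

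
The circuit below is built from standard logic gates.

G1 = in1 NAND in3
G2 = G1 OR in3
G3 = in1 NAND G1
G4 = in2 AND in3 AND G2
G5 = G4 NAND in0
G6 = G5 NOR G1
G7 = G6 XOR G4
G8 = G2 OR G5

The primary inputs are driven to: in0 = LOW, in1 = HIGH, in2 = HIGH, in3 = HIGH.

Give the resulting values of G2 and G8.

G2 = HIGH; G8 = HIGH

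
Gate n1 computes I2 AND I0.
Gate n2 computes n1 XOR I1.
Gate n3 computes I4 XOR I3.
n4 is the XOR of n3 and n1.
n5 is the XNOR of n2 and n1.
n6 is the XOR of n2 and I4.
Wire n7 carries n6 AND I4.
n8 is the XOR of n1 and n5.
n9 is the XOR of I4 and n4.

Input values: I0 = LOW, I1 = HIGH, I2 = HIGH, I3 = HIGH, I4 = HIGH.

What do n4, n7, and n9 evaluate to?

n1 = I2 AND I0 = HIGH AND LOW = LOW
n2 = n1 XOR I1 = LOW XOR HIGH = HIGH
n3 = I4 XOR I3 = HIGH XOR HIGH = LOW
n4 = n3 XOR n1 = LOW XOR LOW = LOW
n6 = n2 XOR I4 = HIGH XOR HIGH = LOW
n7 = n6 AND I4 = LOW AND HIGH = LOW
n9 = I4 XOR n4 = HIGH XOR LOW = HIGH

n4 = LOW; n7 = LOW; n9 = HIGH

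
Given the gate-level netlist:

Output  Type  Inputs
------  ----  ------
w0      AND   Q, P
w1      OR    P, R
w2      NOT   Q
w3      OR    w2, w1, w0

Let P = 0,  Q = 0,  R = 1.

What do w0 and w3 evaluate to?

w0 = 0, w3 = 1

w0 = Q AND P = 0 AND 0 = 0
w1 = P OR R = 0 OR 1 = 1
w2 = NOT Q = NOT 0 = 1
w3 = w2 OR w1 OR w0 = 1 OR 1 OR 0 = 1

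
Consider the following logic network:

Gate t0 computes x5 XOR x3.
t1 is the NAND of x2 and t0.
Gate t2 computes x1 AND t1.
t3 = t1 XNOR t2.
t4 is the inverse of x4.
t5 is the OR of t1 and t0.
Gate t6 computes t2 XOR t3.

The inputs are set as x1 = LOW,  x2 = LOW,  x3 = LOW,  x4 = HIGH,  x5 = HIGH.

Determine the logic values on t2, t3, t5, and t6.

t2 = LOW, t3 = LOW, t5 = HIGH, t6 = LOW

t0 = x5 XOR x3 = HIGH XOR LOW = HIGH
t1 = x2 NAND t0 = LOW NAND HIGH = HIGH
t2 = x1 AND t1 = LOW AND HIGH = LOW
t3 = t1 XNOR t2 = HIGH XNOR LOW = LOW
t5 = t1 OR t0 = HIGH OR HIGH = HIGH
t6 = t2 XOR t3 = LOW XOR LOW = LOW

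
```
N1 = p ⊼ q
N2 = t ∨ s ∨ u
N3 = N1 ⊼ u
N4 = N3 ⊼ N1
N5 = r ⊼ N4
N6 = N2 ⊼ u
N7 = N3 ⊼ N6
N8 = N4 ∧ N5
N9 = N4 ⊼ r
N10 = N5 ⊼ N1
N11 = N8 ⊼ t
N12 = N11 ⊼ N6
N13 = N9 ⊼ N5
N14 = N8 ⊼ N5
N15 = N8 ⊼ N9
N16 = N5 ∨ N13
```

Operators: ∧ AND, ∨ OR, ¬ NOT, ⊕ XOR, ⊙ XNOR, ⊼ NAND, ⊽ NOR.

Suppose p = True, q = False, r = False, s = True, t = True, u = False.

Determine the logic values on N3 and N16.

N3 = True; N16 = True

N1 = p NAND q = True NAND False = True
N3 = N1 NAND u = True NAND False = True
N4 = N3 NAND N1 = True NAND True = False
N5 = r NAND N4 = False NAND False = True
N9 = N4 NAND r = False NAND False = True
N13 = N9 NAND N5 = True NAND True = False
N16 = N5 OR N13 = True OR False = True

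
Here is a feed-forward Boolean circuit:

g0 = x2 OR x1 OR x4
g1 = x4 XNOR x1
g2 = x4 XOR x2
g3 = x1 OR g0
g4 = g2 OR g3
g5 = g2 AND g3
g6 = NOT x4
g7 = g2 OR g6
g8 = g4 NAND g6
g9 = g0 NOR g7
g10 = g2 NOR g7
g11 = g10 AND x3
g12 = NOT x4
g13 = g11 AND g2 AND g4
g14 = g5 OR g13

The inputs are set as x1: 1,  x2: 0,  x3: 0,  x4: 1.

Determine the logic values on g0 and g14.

g0 = 1, g14 = 1

g0 = x2 OR x1 OR x4 = 0 OR 1 OR 1 = 1
g2 = x4 XOR x2 = 1 XOR 0 = 1
g3 = x1 OR g0 = 1 OR 1 = 1
g4 = g2 OR g3 = 1 OR 1 = 1
g5 = g2 AND g3 = 1 AND 1 = 1
g6 = NOT x4 = NOT 1 = 0
g7 = g2 OR g6 = 1 OR 0 = 1
g10 = g2 NOR g7 = 1 NOR 1 = 0
g11 = g10 AND x3 = 0 AND 0 = 0
g13 = g11 AND g2 AND g4 = 0 AND 1 AND 1 = 0
g14 = g5 OR g13 = 1 OR 0 = 1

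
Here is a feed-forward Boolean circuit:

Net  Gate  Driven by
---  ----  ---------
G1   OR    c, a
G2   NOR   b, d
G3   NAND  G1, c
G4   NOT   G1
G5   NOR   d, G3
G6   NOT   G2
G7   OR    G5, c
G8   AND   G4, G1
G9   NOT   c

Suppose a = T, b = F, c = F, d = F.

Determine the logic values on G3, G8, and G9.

G3 = T  G8 = F  G9 = T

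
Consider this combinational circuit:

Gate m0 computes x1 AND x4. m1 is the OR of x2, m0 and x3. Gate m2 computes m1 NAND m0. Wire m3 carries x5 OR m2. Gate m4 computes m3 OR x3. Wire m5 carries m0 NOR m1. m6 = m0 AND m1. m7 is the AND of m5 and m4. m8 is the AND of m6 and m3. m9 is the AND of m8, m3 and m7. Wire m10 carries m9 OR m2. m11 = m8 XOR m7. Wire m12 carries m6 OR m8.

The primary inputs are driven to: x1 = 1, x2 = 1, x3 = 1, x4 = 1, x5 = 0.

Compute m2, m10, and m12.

m2 = 0, m10 = 0, m12 = 1

m0 = x1 AND x4 = 1 AND 1 = 1
m1 = x2 OR m0 OR x3 = 1 OR 1 OR 1 = 1
m2 = m1 NAND m0 = 1 NAND 1 = 0
m3 = x5 OR m2 = 0 OR 0 = 0
m4 = m3 OR x3 = 0 OR 1 = 1
m5 = m0 NOR m1 = 1 NOR 1 = 0
m6 = m0 AND m1 = 1 AND 1 = 1
m7 = m5 AND m4 = 0 AND 1 = 0
m8 = m6 AND m3 = 1 AND 0 = 0
m9 = m8 AND m3 AND m7 = 0 AND 0 AND 0 = 0
m10 = m9 OR m2 = 0 OR 0 = 0
m12 = m6 OR m8 = 1 OR 0 = 1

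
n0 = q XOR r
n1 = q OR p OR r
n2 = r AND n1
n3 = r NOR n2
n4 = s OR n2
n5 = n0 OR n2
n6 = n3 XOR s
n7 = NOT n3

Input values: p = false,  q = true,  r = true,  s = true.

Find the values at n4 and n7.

n1 = q OR p OR r = true OR false OR true = true
n2 = r AND n1 = true AND true = true
n3 = r NOR n2 = true NOR true = false
n4 = s OR n2 = true OR true = true
n7 = NOT n3 = NOT false = true

n4 = true  n7 = true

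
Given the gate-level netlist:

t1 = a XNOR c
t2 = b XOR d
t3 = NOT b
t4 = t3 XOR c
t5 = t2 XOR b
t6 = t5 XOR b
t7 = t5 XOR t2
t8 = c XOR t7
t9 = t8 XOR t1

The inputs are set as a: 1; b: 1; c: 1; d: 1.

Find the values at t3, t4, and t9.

t3 = 0, t4 = 1, t9 = 1

t1 = a XNOR c = 1 XNOR 1 = 1
t2 = b XOR d = 1 XOR 1 = 0
t3 = NOT b = NOT 1 = 0
t4 = t3 XOR c = 0 XOR 1 = 1
t5 = t2 XOR b = 0 XOR 1 = 1
t7 = t5 XOR t2 = 1 XOR 0 = 1
t8 = c XOR t7 = 1 XOR 1 = 0
t9 = t8 XOR t1 = 0 XOR 1 = 1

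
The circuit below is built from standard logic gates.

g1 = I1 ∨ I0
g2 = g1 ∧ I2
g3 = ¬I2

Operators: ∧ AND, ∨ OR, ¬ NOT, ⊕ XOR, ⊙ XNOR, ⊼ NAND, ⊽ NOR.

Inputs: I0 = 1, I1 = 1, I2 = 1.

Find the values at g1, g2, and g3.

g1 = 1  g2 = 1  g3 = 0

g1 = I1 OR I0 = 1 OR 1 = 1
g2 = g1 AND I2 = 1 AND 1 = 1
g3 = NOT I2 = NOT 1 = 0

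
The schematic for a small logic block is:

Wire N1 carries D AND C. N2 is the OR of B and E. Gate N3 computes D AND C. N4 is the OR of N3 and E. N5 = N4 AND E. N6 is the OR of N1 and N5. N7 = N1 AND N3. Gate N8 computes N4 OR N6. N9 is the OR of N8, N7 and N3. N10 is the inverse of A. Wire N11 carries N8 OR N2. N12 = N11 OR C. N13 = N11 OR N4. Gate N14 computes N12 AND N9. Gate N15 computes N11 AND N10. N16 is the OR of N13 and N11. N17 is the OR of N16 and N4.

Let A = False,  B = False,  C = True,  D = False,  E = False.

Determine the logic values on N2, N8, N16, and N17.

N2 = False, N8 = False, N16 = False, N17 = False

N1 = D AND C = False AND True = False
N2 = B OR E = False OR False = False
N3 = D AND C = False AND True = False
N4 = N3 OR E = False OR False = False
N5 = N4 AND E = False AND False = False
N6 = N1 OR N5 = False OR False = False
N8 = N4 OR N6 = False OR False = False
N11 = N8 OR N2 = False OR False = False
N13 = N11 OR N4 = False OR False = False
N16 = N13 OR N11 = False OR False = False
N17 = N16 OR N4 = False OR False = False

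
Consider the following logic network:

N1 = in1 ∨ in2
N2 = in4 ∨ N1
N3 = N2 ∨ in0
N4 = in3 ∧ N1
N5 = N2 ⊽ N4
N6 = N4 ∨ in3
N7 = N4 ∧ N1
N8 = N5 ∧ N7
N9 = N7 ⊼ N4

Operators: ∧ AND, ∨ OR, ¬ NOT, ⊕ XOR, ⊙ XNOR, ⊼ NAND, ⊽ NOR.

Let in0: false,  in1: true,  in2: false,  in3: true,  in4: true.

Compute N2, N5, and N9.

N2 = true, N5 = false, N9 = false

N1 = in1 OR in2 = true OR false = true
N2 = in4 OR N1 = true OR true = true
N4 = in3 AND N1 = true AND true = true
N5 = N2 NOR N4 = true NOR true = false
N7 = N4 AND N1 = true AND true = true
N9 = N7 NAND N4 = true NAND true = false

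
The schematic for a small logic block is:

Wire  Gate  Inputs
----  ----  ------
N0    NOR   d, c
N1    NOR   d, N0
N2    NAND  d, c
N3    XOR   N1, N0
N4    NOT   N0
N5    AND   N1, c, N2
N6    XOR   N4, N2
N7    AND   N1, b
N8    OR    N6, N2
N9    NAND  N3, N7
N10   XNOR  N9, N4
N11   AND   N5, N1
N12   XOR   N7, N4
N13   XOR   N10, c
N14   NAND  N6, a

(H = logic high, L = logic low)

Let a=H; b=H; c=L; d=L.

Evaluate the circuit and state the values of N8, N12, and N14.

N8 = H  N12 = L  N14 = L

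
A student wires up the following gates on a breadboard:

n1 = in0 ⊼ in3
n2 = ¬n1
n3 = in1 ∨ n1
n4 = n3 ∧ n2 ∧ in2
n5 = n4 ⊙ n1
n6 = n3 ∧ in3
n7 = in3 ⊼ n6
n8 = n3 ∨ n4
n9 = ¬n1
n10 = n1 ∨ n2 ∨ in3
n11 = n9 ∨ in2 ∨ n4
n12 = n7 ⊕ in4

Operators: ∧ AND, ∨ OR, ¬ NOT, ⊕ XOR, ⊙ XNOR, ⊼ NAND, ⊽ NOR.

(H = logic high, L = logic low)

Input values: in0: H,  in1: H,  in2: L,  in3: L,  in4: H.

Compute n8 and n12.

n1 = in0 NAND in3 = H NAND L = H
n2 = NOT n1 = NOT H = L
n3 = in1 OR n1 = H OR H = H
n4 = n3 AND n2 AND in2 = H AND L AND L = L
n6 = n3 AND in3 = H AND L = L
n7 = in3 NAND n6 = L NAND L = H
n8 = n3 OR n4 = H OR L = H
n12 = n7 XOR in4 = H XOR H = L

n8 = H, n12 = L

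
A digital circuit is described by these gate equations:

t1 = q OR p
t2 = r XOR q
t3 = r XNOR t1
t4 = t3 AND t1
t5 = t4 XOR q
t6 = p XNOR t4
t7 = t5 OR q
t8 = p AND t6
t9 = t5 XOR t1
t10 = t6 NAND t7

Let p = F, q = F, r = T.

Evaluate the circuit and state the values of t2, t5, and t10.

t1 = q OR p = F OR F = F
t2 = r XOR q = T XOR F = T
t3 = r XNOR t1 = T XNOR F = F
t4 = t3 AND t1 = F AND F = F
t5 = t4 XOR q = F XOR F = F
t6 = p XNOR t4 = F XNOR F = T
t7 = t5 OR q = F OR F = F
t10 = t6 NAND t7 = T NAND F = T

t2 = T; t5 = F; t10 = T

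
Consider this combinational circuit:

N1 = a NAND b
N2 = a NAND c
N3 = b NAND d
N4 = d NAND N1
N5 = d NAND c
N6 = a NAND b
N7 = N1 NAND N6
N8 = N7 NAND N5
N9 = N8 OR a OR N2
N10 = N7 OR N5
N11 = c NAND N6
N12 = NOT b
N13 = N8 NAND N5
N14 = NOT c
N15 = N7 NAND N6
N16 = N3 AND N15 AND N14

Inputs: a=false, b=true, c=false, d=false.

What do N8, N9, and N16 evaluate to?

N1 = a NAND b = false NAND true = true
N2 = a NAND c = false NAND false = true
N3 = b NAND d = true NAND false = true
N5 = d NAND c = false NAND false = true
N6 = a NAND b = false NAND true = true
N7 = N1 NAND N6 = true NAND true = false
N8 = N7 NAND N5 = false NAND true = true
N9 = N8 OR a OR N2 = true OR false OR true = true
N14 = NOT c = NOT false = true
N15 = N7 NAND N6 = false NAND true = true
N16 = N3 AND N15 AND N14 = true AND true AND true = true

N8 = true, N9 = true, N16 = true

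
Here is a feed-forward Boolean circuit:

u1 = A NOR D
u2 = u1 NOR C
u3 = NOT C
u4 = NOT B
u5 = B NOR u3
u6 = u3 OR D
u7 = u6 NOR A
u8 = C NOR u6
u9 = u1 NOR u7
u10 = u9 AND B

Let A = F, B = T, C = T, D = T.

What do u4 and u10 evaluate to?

u1 = A NOR D = F NOR T = F
u3 = NOT C = NOT T = F
u4 = NOT B = NOT T = F
u6 = u3 OR D = F OR T = T
u7 = u6 NOR A = T NOR F = F
u9 = u1 NOR u7 = F NOR F = T
u10 = u9 AND B = T AND T = T

u4 = F; u10 = T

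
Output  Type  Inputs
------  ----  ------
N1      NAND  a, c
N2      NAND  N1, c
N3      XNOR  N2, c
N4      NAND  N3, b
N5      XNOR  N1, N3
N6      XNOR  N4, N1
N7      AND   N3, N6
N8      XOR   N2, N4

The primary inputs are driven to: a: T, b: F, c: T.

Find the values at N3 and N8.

N3 = T, N8 = F

N1 = a NAND c = T NAND T = F
N2 = N1 NAND c = F NAND T = T
N3 = N2 XNOR c = T XNOR T = T
N4 = N3 NAND b = T NAND F = T
N8 = N2 XOR N4 = T XOR T = F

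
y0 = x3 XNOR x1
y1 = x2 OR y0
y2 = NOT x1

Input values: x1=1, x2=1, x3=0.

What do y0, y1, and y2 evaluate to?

y0 = x3 XNOR x1 = 0 XNOR 1 = 0
y1 = x2 OR y0 = 1 OR 0 = 1
y2 = NOT x1 = NOT 1 = 0

y0 = 0, y1 = 1, y2 = 0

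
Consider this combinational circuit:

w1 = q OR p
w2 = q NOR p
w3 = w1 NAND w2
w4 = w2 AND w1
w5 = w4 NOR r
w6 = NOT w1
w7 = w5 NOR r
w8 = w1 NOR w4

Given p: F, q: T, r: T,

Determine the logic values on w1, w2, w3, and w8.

w1 = T; w2 = F; w3 = T; w8 = F

w1 = q OR p = T OR F = T
w2 = q NOR p = T NOR F = F
w3 = w1 NAND w2 = T NAND F = T
w4 = w2 AND w1 = F AND T = F
w8 = w1 NOR w4 = T NOR F = F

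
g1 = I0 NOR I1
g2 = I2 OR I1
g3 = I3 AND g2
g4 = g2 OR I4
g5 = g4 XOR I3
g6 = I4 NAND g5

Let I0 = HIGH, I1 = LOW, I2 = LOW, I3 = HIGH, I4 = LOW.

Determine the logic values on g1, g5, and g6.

g1 = I0 NOR I1 = HIGH NOR LOW = LOW
g2 = I2 OR I1 = LOW OR LOW = LOW
g4 = g2 OR I4 = LOW OR LOW = LOW
g5 = g4 XOR I3 = LOW XOR HIGH = HIGH
g6 = I4 NAND g5 = LOW NAND HIGH = HIGH

g1 = LOW  g5 = HIGH  g6 = HIGH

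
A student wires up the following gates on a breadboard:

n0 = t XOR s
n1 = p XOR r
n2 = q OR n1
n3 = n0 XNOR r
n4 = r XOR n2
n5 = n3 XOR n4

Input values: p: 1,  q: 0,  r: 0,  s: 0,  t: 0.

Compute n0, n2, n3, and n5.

n0 = 0  n2 = 1  n3 = 1  n5 = 0

n0 = t XOR s = 0 XOR 0 = 0
n1 = p XOR r = 1 XOR 0 = 1
n2 = q OR n1 = 0 OR 1 = 1
n3 = n0 XNOR r = 0 XNOR 0 = 1
n4 = r XOR n2 = 0 XOR 1 = 1
n5 = n3 XOR n4 = 1 XOR 1 = 0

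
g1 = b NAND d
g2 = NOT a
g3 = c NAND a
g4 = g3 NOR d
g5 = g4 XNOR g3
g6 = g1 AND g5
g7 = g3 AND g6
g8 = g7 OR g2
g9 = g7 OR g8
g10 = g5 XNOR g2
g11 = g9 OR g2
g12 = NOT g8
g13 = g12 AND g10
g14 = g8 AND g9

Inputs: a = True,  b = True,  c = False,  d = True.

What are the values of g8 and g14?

g8 = False, g14 = False

g1 = b NAND d = True NAND True = False
g2 = NOT a = NOT True = False
g3 = c NAND a = False NAND True = True
g4 = g3 NOR d = True NOR True = False
g5 = g4 XNOR g3 = False XNOR True = False
g6 = g1 AND g5 = False AND False = False
g7 = g3 AND g6 = True AND False = False
g8 = g7 OR g2 = False OR False = False
g9 = g7 OR g8 = False OR False = False
g14 = g8 AND g9 = False AND False = False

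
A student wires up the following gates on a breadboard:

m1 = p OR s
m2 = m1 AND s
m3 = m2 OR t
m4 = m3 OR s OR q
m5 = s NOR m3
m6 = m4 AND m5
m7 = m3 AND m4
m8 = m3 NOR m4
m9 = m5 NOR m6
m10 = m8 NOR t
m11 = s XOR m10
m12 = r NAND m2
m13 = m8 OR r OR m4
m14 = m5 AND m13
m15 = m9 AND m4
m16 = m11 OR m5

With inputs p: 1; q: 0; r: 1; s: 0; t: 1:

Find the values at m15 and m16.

m1 = p OR s = 1 OR 0 = 1
m2 = m1 AND s = 1 AND 0 = 0
m3 = m2 OR t = 0 OR 1 = 1
m4 = m3 OR s OR q = 1 OR 0 OR 0 = 1
m5 = s NOR m3 = 0 NOR 1 = 0
m6 = m4 AND m5 = 1 AND 0 = 0
m8 = m3 NOR m4 = 1 NOR 1 = 0
m9 = m5 NOR m6 = 0 NOR 0 = 1
m10 = m8 NOR t = 0 NOR 1 = 0
m11 = s XOR m10 = 0 XOR 0 = 0
m15 = m9 AND m4 = 1 AND 1 = 1
m16 = m11 OR m5 = 0 OR 0 = 0

m15 = 1, m16 = 0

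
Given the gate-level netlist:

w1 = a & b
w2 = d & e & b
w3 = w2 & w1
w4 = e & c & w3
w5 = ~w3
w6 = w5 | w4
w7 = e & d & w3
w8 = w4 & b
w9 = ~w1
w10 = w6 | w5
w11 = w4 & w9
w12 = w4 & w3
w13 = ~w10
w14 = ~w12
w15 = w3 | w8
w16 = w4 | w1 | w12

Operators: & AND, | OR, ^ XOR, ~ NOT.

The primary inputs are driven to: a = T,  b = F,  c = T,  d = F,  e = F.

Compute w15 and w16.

w1 = a AND b = T AND F = F
w2 = d AND e AND b = F AND F AND F = F
w3 = w2 AND w1 = F AND F = F
w4 = e AND c AND w3 = F AND T AND F = F
w8 = w4 AND b = F AND F = F
w12 = w4 AND w3 = F AND F = F
w15 = w3 OR w8 = F OR F = F
w16 = w4 OR w1 OR w12 = F OR F OR F = F

w15 = F; w16 = F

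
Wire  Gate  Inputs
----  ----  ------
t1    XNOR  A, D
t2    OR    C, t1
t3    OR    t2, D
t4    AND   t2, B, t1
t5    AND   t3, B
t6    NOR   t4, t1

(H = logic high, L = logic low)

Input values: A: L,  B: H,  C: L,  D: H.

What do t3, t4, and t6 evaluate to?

t3 = H, t4 = L, t6 = H

t1 = A XNOR D = L XNOR H = L
t2 = C OR t1 = L OR L = L
t3 = t2 OR D = L OR H = H
t4 = t2 AND B AND t1 = L AND H AND L = L
t6 = t4 NOR t1 = L NOR L = H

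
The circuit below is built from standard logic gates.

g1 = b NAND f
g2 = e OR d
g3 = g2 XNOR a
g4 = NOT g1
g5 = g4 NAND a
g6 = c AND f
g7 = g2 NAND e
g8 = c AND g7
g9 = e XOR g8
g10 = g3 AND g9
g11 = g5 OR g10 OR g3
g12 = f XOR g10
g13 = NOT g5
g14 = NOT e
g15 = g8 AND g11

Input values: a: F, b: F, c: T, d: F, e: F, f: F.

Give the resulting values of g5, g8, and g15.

g5 = T, g8 = T, g15 = T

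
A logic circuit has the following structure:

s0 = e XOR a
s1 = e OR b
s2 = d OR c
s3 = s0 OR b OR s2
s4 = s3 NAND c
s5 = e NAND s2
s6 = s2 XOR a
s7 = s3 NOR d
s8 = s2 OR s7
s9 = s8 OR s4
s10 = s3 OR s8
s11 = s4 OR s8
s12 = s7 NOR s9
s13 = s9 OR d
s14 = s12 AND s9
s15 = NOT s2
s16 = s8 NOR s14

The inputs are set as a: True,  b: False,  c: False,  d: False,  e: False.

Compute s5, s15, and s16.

s5 = True  s15 = True  s16 = True

s0 = e XOR a = False XOR True = True
s2 = d OR c = False OR False = False
s3 = s0 OR b OR s2 = True OR False OR False = True
s4 = s3 NAND c = True NAND False = True
s5 = e NAND s2 = False NAND False = True
s7 = s3 NOR d = True NOR False = False
s8 = s2 OR s7 = False OR False = False
s9 = s8 OR s4 = False OR True = True
s12 = s7 NOR s9 = False NOR True = False
s14 = s12 AND s9 = False AND True = False
s15 = NOT s2 = NOT False = True
s16 = s8 NOR s14 = False NOR False = True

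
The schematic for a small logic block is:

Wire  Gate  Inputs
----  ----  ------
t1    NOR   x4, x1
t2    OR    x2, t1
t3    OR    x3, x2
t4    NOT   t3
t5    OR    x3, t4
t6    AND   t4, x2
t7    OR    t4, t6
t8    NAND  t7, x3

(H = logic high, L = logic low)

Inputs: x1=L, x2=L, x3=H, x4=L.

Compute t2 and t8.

t2 = H, t8 = H

t1 = x4 NOR x1 = L NOR L = H
t2 = x2 OR t1 = L OR H = H
t3 = x3 OR x2 = H OR L = H
t4 = NOT t3 = NOT H = L
t6 = t4 AND x2 = L AND L = L
t7 = t4 OR t6 = L OR L = L
t8 = t7 NAND x3 = L NAND H = H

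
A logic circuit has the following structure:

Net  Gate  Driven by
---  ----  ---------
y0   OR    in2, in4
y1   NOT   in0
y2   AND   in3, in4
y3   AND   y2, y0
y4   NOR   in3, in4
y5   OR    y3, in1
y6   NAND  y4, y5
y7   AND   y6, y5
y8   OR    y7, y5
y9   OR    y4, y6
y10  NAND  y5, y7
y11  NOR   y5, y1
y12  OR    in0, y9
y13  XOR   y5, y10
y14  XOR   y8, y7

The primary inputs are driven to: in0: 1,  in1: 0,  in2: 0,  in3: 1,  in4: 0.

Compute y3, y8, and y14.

y3 = 0, y8 = 0, y14 = 0

y0 = in2 OR in4 = 0 OR 0 = 0
y2 = in3 AND in4 = 1 AND 0 = 0
y3 = y2 AND y0 = 0 AND 0 = 0
y4 = in3 NOR in4 = 1 NOR 0 = 0
y5 = y3 OR in1 = 0 OR 0 = 0
y6 = y4 NAND y5 = 0 NAND 0 = 1
y7 = y6 AND y5 = 1 AND 0 = 0
y8 = y7 OR y5 = 0 OR 0 = 0
y14 = y8 XOR y7 = 0 XOR 0 = 0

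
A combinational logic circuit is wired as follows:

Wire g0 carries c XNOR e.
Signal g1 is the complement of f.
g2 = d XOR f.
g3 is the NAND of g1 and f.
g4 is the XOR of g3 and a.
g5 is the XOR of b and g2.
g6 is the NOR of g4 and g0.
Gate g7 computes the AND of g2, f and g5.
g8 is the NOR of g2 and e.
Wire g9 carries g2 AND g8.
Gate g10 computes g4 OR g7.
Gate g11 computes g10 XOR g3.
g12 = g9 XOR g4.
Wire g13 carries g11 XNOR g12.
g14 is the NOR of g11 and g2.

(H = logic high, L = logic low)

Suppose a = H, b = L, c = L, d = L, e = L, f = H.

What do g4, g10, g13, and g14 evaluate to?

g4 = L, g10 = H, g13 = H, g14 = L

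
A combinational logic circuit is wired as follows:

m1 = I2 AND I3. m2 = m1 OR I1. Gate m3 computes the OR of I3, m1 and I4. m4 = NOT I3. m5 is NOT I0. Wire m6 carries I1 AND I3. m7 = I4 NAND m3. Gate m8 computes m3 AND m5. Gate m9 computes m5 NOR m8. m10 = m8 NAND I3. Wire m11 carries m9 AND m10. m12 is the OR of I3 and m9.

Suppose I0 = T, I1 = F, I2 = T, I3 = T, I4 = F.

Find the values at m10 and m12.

m10 = T, m12 = T

m1 = I2 AND I3 = T AND T = T
m3 = I3 OR m1 OR I4 = T OR T OR F = T
m5 = NOT I0 = NOT T = F
m8 = m3 AND m5 = T AND F = F
m9 = m5 NOR m8 = F NOR F = T
m10 = m8 NAND I3 = F NAND T = T
m12 = I3 OR m9 = T OR T = T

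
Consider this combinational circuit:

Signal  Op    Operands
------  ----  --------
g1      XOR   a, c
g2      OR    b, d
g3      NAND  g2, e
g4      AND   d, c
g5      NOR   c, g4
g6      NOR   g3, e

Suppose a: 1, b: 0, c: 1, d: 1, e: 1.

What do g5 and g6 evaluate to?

g5 = 0; g6 = 0

g2 = b OR d = 0 OR 1 = 1
g3 = g2 NAND e = 1 NAND 1 = 0
g4 = d AND c = 1 AND 1 = 1
g5 = c NOR g4 = 1 NOR 1 = 0
g6 = g3 NOR e = 0 NOR 1 = 0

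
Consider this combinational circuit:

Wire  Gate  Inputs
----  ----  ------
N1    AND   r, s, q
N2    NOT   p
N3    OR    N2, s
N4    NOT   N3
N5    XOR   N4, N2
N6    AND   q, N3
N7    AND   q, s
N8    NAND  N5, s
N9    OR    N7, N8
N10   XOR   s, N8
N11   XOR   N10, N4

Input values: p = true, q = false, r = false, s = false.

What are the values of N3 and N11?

N3 = false, N11 = false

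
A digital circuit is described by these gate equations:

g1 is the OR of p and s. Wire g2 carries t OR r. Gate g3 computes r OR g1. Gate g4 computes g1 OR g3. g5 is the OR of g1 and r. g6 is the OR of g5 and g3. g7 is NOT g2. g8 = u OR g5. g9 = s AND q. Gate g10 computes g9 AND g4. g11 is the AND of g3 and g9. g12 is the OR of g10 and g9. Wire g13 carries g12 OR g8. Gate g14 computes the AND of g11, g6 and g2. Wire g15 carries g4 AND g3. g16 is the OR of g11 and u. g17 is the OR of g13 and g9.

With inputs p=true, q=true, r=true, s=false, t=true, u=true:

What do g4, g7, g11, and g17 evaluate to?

g1 = p OR s = true OR false = true
g2 = t OR r = true OR true = true
g3 = r OR g1 = true OR true = true
g4 = g1 OR g3 = true OR true = true
g5 = g1 OR r = true OR true = true
g7 = NOT g2 = NOT true = false
g8 = u OR g5 = true OR true = true
g9 = s AND q = false AND true = false
g10 = g9 AND g4 = false AND true = false
g11 = g3 AND g9 = true AND false = false
g12 = g10 OR g9 = false OR false = false
g13 = g12 OR g8 = false OR true = true
g17 = g13 OR g9 = true OR false = true

g4 = true, g7 = false, g11 = false, g17 = true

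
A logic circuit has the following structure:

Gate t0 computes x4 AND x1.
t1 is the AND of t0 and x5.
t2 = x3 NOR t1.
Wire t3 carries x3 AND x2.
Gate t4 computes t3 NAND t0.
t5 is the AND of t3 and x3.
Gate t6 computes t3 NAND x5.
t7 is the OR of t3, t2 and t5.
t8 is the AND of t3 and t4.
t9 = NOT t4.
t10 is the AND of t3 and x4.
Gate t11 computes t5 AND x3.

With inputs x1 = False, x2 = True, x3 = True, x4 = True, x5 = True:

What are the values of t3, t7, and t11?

t0 = x4 AND x1 = True AND False = False
t1 = t0 AND x5 = False AND True = False
t2 = x3 NOR t1 = True NOR False = False
t3 = x3 AND x2 = True AND True = True
t5 = t3 AND x3 = True AND True = True
t7 = t3 OR t2 OR t5 = True OR False OR True = True
t11 = t5 AND x3 = True AND True = True

t3 = True, t7 = True, t11 = True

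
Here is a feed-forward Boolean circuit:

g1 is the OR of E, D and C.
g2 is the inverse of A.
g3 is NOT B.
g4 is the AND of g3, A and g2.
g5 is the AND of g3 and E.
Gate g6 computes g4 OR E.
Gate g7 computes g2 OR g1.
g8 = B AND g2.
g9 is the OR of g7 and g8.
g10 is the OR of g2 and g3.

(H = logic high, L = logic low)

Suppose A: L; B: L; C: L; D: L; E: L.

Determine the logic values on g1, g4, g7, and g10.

g1 = L; g4 = L; g7 = H; g10 = H

g1 = E OR D OR C = L OR L OR L = L
g2 = NOT A = NOT L = H
g3 = NOT B = NOT L = H
g4 = g3 AND A AND g2 = H AND L AND H = L
g7 = g2 OR g1 = H OR L = H
g10 = g2 OR g3 = H OR H = H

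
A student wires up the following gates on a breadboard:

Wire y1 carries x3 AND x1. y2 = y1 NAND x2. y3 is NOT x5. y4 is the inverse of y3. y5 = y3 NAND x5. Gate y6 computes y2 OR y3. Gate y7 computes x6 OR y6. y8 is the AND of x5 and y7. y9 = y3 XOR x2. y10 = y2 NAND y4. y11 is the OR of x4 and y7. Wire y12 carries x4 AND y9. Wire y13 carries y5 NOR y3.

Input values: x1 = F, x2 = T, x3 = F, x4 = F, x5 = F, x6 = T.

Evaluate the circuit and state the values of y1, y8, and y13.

y1 = F; y8 = F; y13 = F

y1 = x3 AND x1 = F AND F = F
y2 = y1 NAND x2 = F NAND T = T
y3 = NOT x5 = NOT F = T
y5 = y3 NAND x5 = T NAND F = T
y6 = y2 OR y3 = T OR T = T
y7 = x6 OR y6 = T OR T = T
y8 = x5 AND y7 = F AND T = F
y13 = y5 NOR y3 = T NOR T = F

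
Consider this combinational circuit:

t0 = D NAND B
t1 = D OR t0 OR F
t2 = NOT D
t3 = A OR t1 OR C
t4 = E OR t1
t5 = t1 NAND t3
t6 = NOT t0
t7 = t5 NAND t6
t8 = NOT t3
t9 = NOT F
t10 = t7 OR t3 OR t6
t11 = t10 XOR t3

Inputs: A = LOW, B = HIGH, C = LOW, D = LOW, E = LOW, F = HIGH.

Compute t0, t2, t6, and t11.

t0 = HIGH  t2 = HIGH  t6 = LOW  t11 = LOW

t0 = D NAND B = LOW NAND HIGH = HIGH
t1 = D OR t0 OR F = LOW OR HIGH OR HIGH = HIGH
t2 = NOT D = NOT LOW = HIGH
t3 = A OR t1 OR C = LOW OR HIGH OR LOW = HIGH
t5 = t1 NAND t3 = HIGH NAND HIGH = LOW
t6 = NOT t0 = NOT HIGH = LOW
t7 = t5 NAND t6 = LOW NAND LOW = HIGH
t10 = t7 OR t3 OR t6 = HIGH OR HIGH OR LOW = HIGH
t11 = t10 XOR t3 = HIGH XOR HIGH = LOW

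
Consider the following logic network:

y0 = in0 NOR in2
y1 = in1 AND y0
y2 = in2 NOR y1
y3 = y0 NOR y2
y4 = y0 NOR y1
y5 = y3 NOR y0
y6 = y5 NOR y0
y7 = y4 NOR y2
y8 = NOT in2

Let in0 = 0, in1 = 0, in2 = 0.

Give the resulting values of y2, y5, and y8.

y2 = 1  y5 = 0  y8 = 1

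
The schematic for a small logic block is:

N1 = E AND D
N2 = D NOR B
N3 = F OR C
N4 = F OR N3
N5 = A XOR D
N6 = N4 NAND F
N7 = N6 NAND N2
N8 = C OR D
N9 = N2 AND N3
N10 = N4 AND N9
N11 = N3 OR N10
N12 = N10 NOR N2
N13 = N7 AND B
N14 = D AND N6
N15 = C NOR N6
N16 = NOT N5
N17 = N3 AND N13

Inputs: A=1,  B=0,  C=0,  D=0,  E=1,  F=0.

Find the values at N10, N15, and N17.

N10 = 0; N15 = 0; N17 = 0

N2 = D NOR B = 0 NOR 0 = 1
N3 = F OR C = 0 OR 0 = 0
N4 = F OR N3 = 0 OR 0 = 0
N6 = N4 NAND F = 0 NAND 0 = 1
N7 = N6 NAND N2 = 1 NAND 1 = 0
N9 = N2 AND N3 = 1 AND 0 = 0
N10 = N4 AND N9 = 0 AND 0 = 0
N13 = N7 AND B = 0 AND 0 = 0
N15 = C NOR N6 = 0 NOR 1 = 0
N17 = N3 AND N13 = 0 AND 0 = 0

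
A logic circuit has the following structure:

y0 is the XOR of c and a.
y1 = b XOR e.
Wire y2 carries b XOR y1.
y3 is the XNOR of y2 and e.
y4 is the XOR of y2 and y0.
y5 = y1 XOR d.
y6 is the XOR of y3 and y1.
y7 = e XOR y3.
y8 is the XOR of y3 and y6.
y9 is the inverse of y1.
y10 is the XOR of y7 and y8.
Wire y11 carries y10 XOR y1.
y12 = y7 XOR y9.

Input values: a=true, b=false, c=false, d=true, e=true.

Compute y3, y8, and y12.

y1 = b XOR e = false XOR true = true
y2 = b XOR y1 = false XOR true = true
y3 = y2 XNOR e = true XNOR true = true
y6 = y3 XOR y1 = true XOR true = false
y7 = e XOR y3 = true XOR true = false
y8 = y3 XOR y6 = true XOR false = true
y9 = NOT y1 = NOT true = false
y12 = y7 XOR y9 = false XOR false = false

y3 = true; y8 = true; y12 = false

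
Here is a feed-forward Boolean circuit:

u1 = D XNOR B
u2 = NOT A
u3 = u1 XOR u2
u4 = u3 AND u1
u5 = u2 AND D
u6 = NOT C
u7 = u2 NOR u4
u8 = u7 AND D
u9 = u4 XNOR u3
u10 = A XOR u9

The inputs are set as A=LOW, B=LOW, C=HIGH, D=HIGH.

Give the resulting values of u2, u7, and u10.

u2 = HIGH, u7 = LOW, u10 = LOW

u1 = D XNOR B = HIGH XNOR LOW = LOW
u2 = NOT A = NOT LOW = HIGH
u3 = u1 XOR u2 = LOW XOR HIGH = HIGH
u4 = u3 AND u1 = HIGH AND LOW = LOW
u7 = u2 NOR u4 = HIGH NOR LOW = LOW
u9 = u4 XNOR u3 = LOW XNOR HIGH = LOW
u10 = A XOR u9 = LOW XOR LOW = LOW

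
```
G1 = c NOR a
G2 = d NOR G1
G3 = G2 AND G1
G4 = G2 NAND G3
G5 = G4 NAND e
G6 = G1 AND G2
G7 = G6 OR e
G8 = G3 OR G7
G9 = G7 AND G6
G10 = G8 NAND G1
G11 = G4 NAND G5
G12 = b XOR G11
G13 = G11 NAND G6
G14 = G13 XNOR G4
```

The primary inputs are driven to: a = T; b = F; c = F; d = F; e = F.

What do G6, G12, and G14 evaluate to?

G1 = c NOR a = F NOR T = F
G2 = d NOR G1 = F NOR F = T
G3 = G2 AND G1 = T AND F = F
G4 = G2 NAND G3 = T NAND F = T
G5 = G4 NAND e = T NAND F = T
G6 = G1 AND G2 = F AND T = F
G11 = G4 NAND G5 = T NAND T = F
G12 = b XOR G11 = F XOR F = F
G13 = G11 NAND G6 = F NAND F = T
G14 = G13 XNOR G4 = T XNOR T = T

G6 = F  G12 = F  G14 = T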